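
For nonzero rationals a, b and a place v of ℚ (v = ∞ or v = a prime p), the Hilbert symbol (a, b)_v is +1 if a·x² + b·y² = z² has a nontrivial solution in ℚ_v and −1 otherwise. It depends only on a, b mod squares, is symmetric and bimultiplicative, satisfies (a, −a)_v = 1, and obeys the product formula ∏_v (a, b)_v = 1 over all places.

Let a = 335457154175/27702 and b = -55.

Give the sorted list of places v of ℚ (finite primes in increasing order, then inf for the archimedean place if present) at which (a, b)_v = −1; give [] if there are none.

[19, 29]

Mod squares: a ≡ 206074, b ≡ -55. Check v ∈ {∞, 2, 3, 5, 11, 13, 17, 19, 29}.
v=∞: 206074 > 0 and -55 < 0  ⇒  (a,b)_∞ = +1.
v=3: a=3^-6·(≡1), b=3^0·(≡2) mod 3; (1|3)=+1, (2|3)=-1; (−1)^{-6·0·1}·(+1)^0·(-1)^-6 = +1.
v=13: a=13^2·(≡6), b=13^0·(≡10) mod 13; (6|13)=-1, (10|13)=+1; (−1)^{2·0·6}·(-1)^0·(+1)^2 = +1.
v=11: a=11^5·(≡5), b=11^1·(≡6) mod 11; (5|11)=+1, (6|11)=-1; (−1)^{5·1·5}·(+1)^1·(-1)^5 = +1.
v=17: a=17^1·(≡1), b=17^0·(≡13) mod 17; (1|17)=+1, (13|17)=+1; (−1)^{1·0·8}·(+1)^0·(+1)^1 = +1.
v=5: a=5^2·(≡1), b=5^1·(≡4) mod 5; (1|5)=+1, (4|5)=+1; (−1)^{2·1·2}·(+1)^1·(+1)^2 = +1.
v=19: a=19^-1·(≡6), b=19^0·(≡2) mod 19; (6|19)=+1, (2|19)=-1; (−1)^{-1·0·9}·(+1)^0·(-1)^-1 = -1.
v=2: v_2(a)=-1, v_2(b)=0; units ≡ 5, 1 (mod 8); ε·ε+αω+βω = 0·0+-1·0+0·1 ≡ 0  ⇒  (a,b)_2 = +1.
v=29: a=29^1·(≡13), b=29^0·(≡3) mod 29; (13|29)=+1, (3|29)=-1; (−1)^{1·0·14}·(+1)^0·(-1)^1 = -1.
|Ram(206074, -55)| = 2, even; anisotropic at {19, 29}.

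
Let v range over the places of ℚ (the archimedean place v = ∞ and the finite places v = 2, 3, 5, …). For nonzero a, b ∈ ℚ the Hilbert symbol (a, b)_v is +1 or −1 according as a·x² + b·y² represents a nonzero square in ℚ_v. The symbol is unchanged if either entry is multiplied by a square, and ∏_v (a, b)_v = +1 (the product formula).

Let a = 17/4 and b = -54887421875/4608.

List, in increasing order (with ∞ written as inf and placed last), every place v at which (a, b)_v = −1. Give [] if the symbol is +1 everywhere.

[5, 11]

Mod squares: a ≡ 17, b ≡ -24310. Check v ∈ {∞, 2, 3, 5, 11, 13, 17}.
v=3: a=3^0·(≡2), b=3^-2·(≡2) mod 3; (2|3)=-1, (2|3)=-1; (−1)^{0·-2·1}·(-1)^-2·(-1)^0 = +1.
v=17: a=17^1·(≡13), b=17^3·(≡15) mod 17; (13|17)=+1, (15|17)=+1; (−1)^{1·3·8}·(+1)^3·(+1)^1 = +1.
v=2: v_2(a)=-2, v_2(b)=-9; units ≡ 1, 5 (mod 8); ε·ε+αω+βω = 0·0+-2·1+-9·0 ≡ 0  ⇒  (a,b)_2 = +1.
v=5: a=5^0·(≡3), b=5^7·(≡2) mod 5; (3|5)=-1, (2|5)=-1; (−1)^{0·7·2}·(-1)^7·(-1)^0 = -1.
v=∞: 17 > 0 and -24310 < 0  ⇒  (a,b)_∞ = +1.
v=11: a=11^0·(≡7), b=11^1·(≡9) mod 11; (7|11)=-1, (9|11)=+1; (−1)^{0·1·5}·(-1)^1·(+1)^0 = -1.
v=13: a=13^0·(≡1), b=13^1·(≡6) mod 13; (1|13)=+1, (6|13)=-1; (−1)^{0·1·6}·(+1)^1·(-1)^0 = +1.
(17, -24310 / ℚ) ramifies at {5, 11}: a division algebra.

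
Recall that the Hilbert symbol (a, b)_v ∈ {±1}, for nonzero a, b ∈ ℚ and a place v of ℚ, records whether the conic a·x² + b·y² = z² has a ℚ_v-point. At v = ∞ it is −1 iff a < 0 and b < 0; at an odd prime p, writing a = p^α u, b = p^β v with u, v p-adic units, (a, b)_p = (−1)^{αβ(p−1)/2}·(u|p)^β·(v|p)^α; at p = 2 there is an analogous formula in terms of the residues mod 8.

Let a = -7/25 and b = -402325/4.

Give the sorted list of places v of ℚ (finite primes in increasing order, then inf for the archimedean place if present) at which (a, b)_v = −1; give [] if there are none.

[19, inf]

(a, b) ≡ (-7, -133) mod (ℚ^×)²; places V = {2, 5, 7, 11, 19, ∞}.
(a,b)_11: α=0, u≡5; β=2, v≡2 (mod 11); (5|11)=+1, (2|11)=-1; sign (−1)^0·+1^2·-1^0 = +1.
(a,b)_19: α=0, u≡2; β=1, v≡12 (mod 19); (2|19)=-1, (12|19)=-1; sign (−1)^0·-1^1·-1^0 = -1.
(a,b)_5: α=-2, u≡3; β=2, v≡3 (mod 5); (3|5)=-1, (3|5)=-1; sign (−1)^0·-1^2·-1^-2 = +1.
(a,b)_∞: sgn(-7)=−, sgn(-133)=−, so -1.
(a,b)_2: α=0, β=-2; u≡1, v≡3 (mod 8); ε(u)ε(v)=0·1, αω(v)=0·1, βω(u)=-2·0; sum ≡ 0  ⇒  +1.
(a,b)_7: α=1, u≡5; β=1, v≡4 (mod 7); (5|7)=-1, (4|7)=+1; sign (−1)^1·-1^1·+1^1 = +1.
|Ram(-7, -133)| = 2, even; anisotropic at {19, ∞}.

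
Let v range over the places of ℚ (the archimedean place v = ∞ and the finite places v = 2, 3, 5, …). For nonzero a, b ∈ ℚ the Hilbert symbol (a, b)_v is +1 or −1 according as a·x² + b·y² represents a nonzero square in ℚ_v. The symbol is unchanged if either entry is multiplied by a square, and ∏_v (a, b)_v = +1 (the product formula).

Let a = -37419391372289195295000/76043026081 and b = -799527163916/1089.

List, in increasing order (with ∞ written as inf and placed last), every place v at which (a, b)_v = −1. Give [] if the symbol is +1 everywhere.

Mod squares: a ≡ -864838, b ≡ -899. Check v ∈ {∞, 2, 3, 5, 11, 13, 29, 31, 37, 43, 53}.
v=31: a=31^5·(≡19), b=31^3·(≡16) mod 31; (19|31)=+1, (16|31)=+1; (−1)^{5·3·15}·(+1)^3·(+1)^5 = -1.
v=37: a=37^3·(≡3), b=37^2·(≡30) mod 37; (3|37)=+1, (30|37)=+1; (−1)^{3·2·18}·(+1)^2·(+1)^3 = +1.
v=2: v_2(a)=3, v_2(b)=2; units ≡ 5, 5 (mod 8); ε·ε+αω+βω = 0·0+3·1+2·1 ≡ 1  ⇒  (a,b)_2 = -1.
v=13: a=13^3·(≡8), b=13^2·(≡11) mod 13; (8|13)=-1, (11|13)=-1; (−1)^{3·2·6}·(-1)^2·(-1)^3 = -1.
v=29: a=29^1·(≡10), b=29^1·(≡2) mod 29; (10|29)=-1, (2|29)=-1; (−1)^{1·1·14}·(-1)^1·(-1)^1 = +1.
v=3: a=3^4·(≡2), b=3^-2·(≡1) mod 3; (2|3)=-1, (1|3)=+1; (−1)^{4·-2·1}·(-1)^-2·(+1)^4 = +1.
v=5: a=5^4·(≡3), b=5^0·(≡1) mod 5; (3|5)=-1, (1|5)=+1; (−1)^{4·0·2}·(-1)^0·(+1)^4 = +1.
v=11: a=11^-4·(≡1), b=11^-2·(≡4) mod 11; (1|11)=+1, (4|11)=+1; (−1)^{-4·-2·5}·(+1)^-2·(+1)^-4 = +1.
v=43: a=43^-2·(≡23), b=43^0·(≡16) mod 43; (23|43)=+1, (16|43)=+1; (−1)^{-2·0·21}·(+1)^0·(+1)^-2 = +1.
v=∞: -864838 < 0 and -899 < 0  ⇒  (a,b)_∞ = -1.
v=53: a=53^-2·(≡6), b=53^0·(≡51) mod 53; (6|53)=+1, (51|53)=-1; (−1)^{-2·0·26}·(+1)^0·(-1)^-2 = +1.
(-864838, -899 / ℚ) ramifies at {2, 13, 31, ∞}: a division algebra.

[2, 13, 31, inf]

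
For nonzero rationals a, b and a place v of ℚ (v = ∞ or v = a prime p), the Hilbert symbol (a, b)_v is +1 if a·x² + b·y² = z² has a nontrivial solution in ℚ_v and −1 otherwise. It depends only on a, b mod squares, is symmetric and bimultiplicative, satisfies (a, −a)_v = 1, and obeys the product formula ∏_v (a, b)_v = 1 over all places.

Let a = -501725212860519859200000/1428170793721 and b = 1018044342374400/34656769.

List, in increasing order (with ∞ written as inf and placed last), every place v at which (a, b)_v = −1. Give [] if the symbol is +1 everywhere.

[3, 19]

Mod squares: a ≡ -330, b ≡ 209. Check v ∈ {∞, 2, 3, 5, 7, 11, 17, 19, 29}.
v=19: a=19^8·(≡18), b=19^3·(≡6) mod 19; (18|19)=-1, (6|19)=+1; (−1)^{8·3·9}·(-1)^3·(+1)^8 = -1.
v=2: v_2(a)=13, v_2(b)=12; units ≡ 3, 1 (mod 8); ε·ε+αω+βω = 1·0+13·0+12·1 ≡ 0  ⇒  (a,b)_2 = +1.
v=3: a=3^1·(≡1), b=3^2·(≡2) mod 3; (1|3)=+1, (2|3)=-1; (−1)^{1·2·1}·(+1)^2·(-1)^1 = -1.
v=11: a=11^3·(≡3), b=11^5·(≡8) mod 11; (3|11)=+1, (8|11)=-1; (−1)^{3·5·5}·(+1)^5·(-1)^3 = +1.
v=∞: -330 < 0 and 209 > 0  ⇒  (a,b)_∞ = +1.
v=5: a=5^5·(≡1), b=5^2·(≡4) mod 5; (1|5)=+1, (4|5)=+1; (−1)^{5·2·2}·(+1)^2·(+1)^5 = +1.
v=7: a=7^-4·(≡3), b=7^-2·(≡5) mod 7; (3|7)=-1, (5|7)=-1; (−1)^{-4·-2·3}·(-1)^-2·(-1)^-4 = +1.
v=29: a=29^-6·(≡8), b=29^-4·(≡22) mod 29; (8|29)=-1, (22|29)=+1; (−1)^{-6·-4·14}·(-1)^-4·(+1)^-6 = +1.
v=17: a=17^2·(≡10), b=17^0·(≡11) mod 17; (10|17)=-1, (11|17)=-1; (−1)^{2·0·8}·(-1)^0·(-1)^2 = +1.
(-330, 209 / ℚ) ramifies at {3, 19}: a division algebra.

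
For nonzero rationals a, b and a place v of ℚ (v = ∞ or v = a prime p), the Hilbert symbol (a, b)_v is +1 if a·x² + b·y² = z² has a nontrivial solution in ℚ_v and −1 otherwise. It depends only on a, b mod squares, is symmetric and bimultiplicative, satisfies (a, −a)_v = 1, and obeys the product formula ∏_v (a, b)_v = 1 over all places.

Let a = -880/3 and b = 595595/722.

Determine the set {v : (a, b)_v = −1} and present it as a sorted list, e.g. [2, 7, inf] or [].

(a, b) ≡ (-165, 24310) mod (ℚ^×)²; places V = {2, 3, 5, 7, 11, 13, 17, 19, ∞}.
(a,b)_19: α=0, u≡17; β=-2, v≡1 (mod 19); (17|19)=+1, (1|19)=+1; sign (−1)^0·+1^-2·+1^0 = +1.
(a,b)_∞: sgn(-165)=−, sgn(24310)=+, so +1.
(a,b)_5: α=1, u≡3; β=1, v≡2 (mod 5); (3|5)=-1, (2|5)=-1; sign (−1)^0·-1^1·-1^1 = +1.
(a,b)_7: α=0, u≡3; β=2, v≡3 (mod 7); (3|7)=-1, (3|7)=-1; sign (−1)^0·-1^2·-1^0 = +1.
(a,b)_2: α=4, β=-1; u≡3, v≡3 (mod 8); ε(u)ε(v)=1·1, αω(v)=4·1, βω(u)=-1·1; sum ≡ 0  ⇒  +1.
(a,b)_13: α=0, u≡10; β=1, v≡6 (mod 13); (10|13)=+1, (6|13)=-1; sign (−1)^0·+1^1·-1^0 = +1.
(a,b)_17: α=0, u≡7; β=1, v≡4 (mod 17); (7|17)=-1, (4|17)=+1; sign (−1)^0·-1^1·+1^0 = -1.
(a,b)_11: α=1, u≡10; β=1, v≡2 (mod 11); (10|11)=-1, (2|11)=-1; sign (−1)^1·-1^1·-1^1 = -1.
(a,b)_3: α=-1, u≡2; β=0, v≡1 (mod 3); (2|3)=-1, (1|3)=+1; sign (−1)^0·-1^0·+1^-1 = +1.
(-165, 24310 / ℚ) ramifies at {11, 17}: a division algebra.

[11, 17]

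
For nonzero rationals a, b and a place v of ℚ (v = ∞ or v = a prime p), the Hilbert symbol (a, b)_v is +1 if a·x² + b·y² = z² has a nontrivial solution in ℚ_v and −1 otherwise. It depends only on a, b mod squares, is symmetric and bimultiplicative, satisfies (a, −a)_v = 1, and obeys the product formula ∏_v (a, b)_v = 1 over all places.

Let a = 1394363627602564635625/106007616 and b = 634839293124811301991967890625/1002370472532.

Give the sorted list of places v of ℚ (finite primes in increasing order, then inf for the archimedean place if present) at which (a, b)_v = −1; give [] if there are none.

[5, 19, 31, 41]

Mod squares: a ≡ 817, b ≡ 576315885. Check v ∈ {∞, 2, 3, 5, 7, 11, 13, 19, 31, 37, 41, 43}.
v=11: a=11^-2·(≡4), b=11^-6·(≡8) mod 11; (4|11)=+1, (8|11)=-1; (−1)^{-2·-6·5}·(+1)^-6·(-1)^-2 = +1.
v=2: v_2(a)=-6, v_2(b)=-2; units ≡ 1, 5 (mod 8); ε·ε+αω+βω = 0·0+-6·1+-2·0 ≡ 0  ⇒  (a,b)_2 = +1.
v=31: a=31^0·(≡30), b=31^-1·(≡15) mod 31; (30|31)=-1, (15|31)=-1; (−1)^{0·-1·15}·(-1)^-1·(-1)^0 = -1.
v=37: a=37^4·(≡33), b=37^5·(≡26) mod 37; (33|37)=+1, (26|37)=+1; (−1)^{4·5·18}·(+1)^5·(+1)^4 = +1.
v=3: a=3^-4·(≡1), b=3^-3·(≡1) mod 3; (1|3)=+1, (1|3)=+1; (−1)^{-4·-3·1}·(+1)^-3·(+1)^-4 = +1.
v=7: a=7^4·(≡3), b=7^8·(≡3) mod 7; (3|7)=-1, (3|7)=-1; (−1)^{4·8·3}·(-1)^8·(-1)^4 = +1.
v=5: a=5^4·(≡2), b=5^7·(≡2) mod 5; (2|5)=-1, (2|5)=-1; (−1)^{4·7·2}·(-1)^7·(-1)^4 = -1.
v=43: a=43^1·(≡28), b=43^1·(≡14) mod 43; (28|43)=-1, (14|43)=+1; (−1)^{1·1·21}·(-1)^1·(+1)^1 = +1.
v=41: a=41^2·(≡35), b=41^3·(≡20) mod 41; (35|41)=-1, (20|41)=+1; (−1)^{2·3·20}·(-1)^3·(+1)^2 = -1.
v=19: a=19^3·(≡4), b=19^3·(≡6) mod 19; (4|19)=+1, (6|19)=+1; (−1)^{3·3·9}·(+1)^3·(+1)^3 = -1.
v=13: a=13^-2·(≡11), b=13^-2·(≡5) mod 13; (11|13)=-1, (5|13)=-1; (−1)^{-2·-2·6}·(-1)^-2·(-1)^-2 = +1.
v=∞: 817 > 0 and 576315885 > 0  ⇒  (a,b)_∞ = +1.
|Ram(817, 576315885)| = 4, even; anisotropic at {5, 19, 31, 41}.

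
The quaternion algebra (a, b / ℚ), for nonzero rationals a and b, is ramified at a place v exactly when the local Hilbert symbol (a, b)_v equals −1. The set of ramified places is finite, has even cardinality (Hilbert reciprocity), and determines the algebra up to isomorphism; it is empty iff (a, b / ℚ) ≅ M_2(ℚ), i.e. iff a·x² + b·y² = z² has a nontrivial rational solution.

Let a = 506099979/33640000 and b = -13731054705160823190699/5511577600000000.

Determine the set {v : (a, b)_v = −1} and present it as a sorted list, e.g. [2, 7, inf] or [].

(a, b) ≡ (11, -19) mod (ℚ^×)²; places V = {2, 3, 5, 7, 11, 17, 19, 29, 43, ∞}.
(a,b)_29: α=-2, u≡11; β=-2, v≡10 (mod 29); (11|29)=-1, (10|29)=-1; sign (−1)^0·-1^-2·-1^-2 = +1.
(a,b)_5: α=-4, u≡1; β=-8, v≡1 (mod 5); (1|5)=+1, (1|5)=+1; sign (−1)^0·+1^-8·+1^-4 = +1.
(a,b)_19: α=2, u≡4; β=5, v≡3 (mod 19); (4|19)=+1, (3|19)=-1; sign (−1)^0·+1^5·-1^2 = +1.
(a,b)_17: α=2, u≡14; β=2, v≡15 (mod 17); (14|17)=-1, (15|17)=+1; sign (−1)^0·-1^2·+1^2 = +1.
(a,b)_2: α=-6, β=-24; u≡3, v≡5 (mod 8); ε(u)ε(v)=1·0, αω(v)=-6·1, βω(u)=-24·1; sum ≡ 0  ⇒  +1.
(a,b)_∞: sgn(11)=+, sgn(-19)=−, so +1.
(a,b)_43: α=0, u≡24; β=2, v≡1 (mod 43); (24|43)=+1, (1|43)=+1; sign (−1)^0·+1^2·+1^0 = +1.
(a,b)_3: α=2, u≡2; β=6, v≡2 (mod 3); (2|3)=-1, (2|3)=-1; sign (−1)^0·-1^6·-1^2 = +1.
(a,b)_11: α=1, u≡3; β=2, v≡3 (mod 11); (3|11)=+1, (3|11)=+1; sign (−1)^0·+1^2·+1^1 = +1.
(a,b)_7: α=2, u≡4; β=6, v≡4 (mod 7); (4|7)=+1, (4|7)=+1; sign (−1)^0·+1^6·+1^2 = +1.
Ram(a, b) = ∅: the form 11·x² + -19·y² − z² is isotropic over every ℚ_v, so by Hasse–Minkowski it is isotropic over ℚ.

[]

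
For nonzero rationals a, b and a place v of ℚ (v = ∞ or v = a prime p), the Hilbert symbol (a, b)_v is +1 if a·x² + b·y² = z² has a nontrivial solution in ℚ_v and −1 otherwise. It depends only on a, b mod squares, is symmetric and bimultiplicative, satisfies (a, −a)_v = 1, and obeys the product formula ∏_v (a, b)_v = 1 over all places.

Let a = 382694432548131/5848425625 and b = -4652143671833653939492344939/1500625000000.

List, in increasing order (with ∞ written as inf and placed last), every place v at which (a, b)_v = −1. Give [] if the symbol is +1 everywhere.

(a, b) ≡ (11, -899) mod (ℚ^×)²; places V = {2, 3, 5, 7, 11, 13, 19, 23, 29, 31, ∞}.
(a,b)_2: α=0, β=-6; u≡3, v≡5 (mod 8); ε(u)ε(v)=1·0, αω(v)=0·1, βω(u)=-6·1; sum ≡ 0  ⇒  +1.
(a,b)_13: α=0, u≡5; β=2, v≡6 (mod 13); (5|13)=-1, (6|13)=-1; sign (−1)^0·-1^2·-1^0 = +1.
(a,b)_19: α=-2, u≡7; β=0, v≡3 (mod 19); (7|19)=+1, (3|19)=-1; sign (−1)^0·+1^0·-1^-2 = +1.
(a,b)_31: α=2, u≡29; β=5, v≡5 (mod 31); (29|31)=-1, (5|31)=+1; sign (−1)^0·-1^5·+1^2 = -1.
(a,b)_11: α=1, u≡3; β=2, v≡4 (mod 11); (3|11)=+1, (4|11)=+1; sign (−1)^0·+1^2·+1^1 = +1.
(a,b)_∞: sgn(11)=+, sgn(-899)=−, so +1.
(a,b)_29: α=2, u≡17; β=5, v≡3 (mod 29); (17|29)=-1, (3|29)=-1; sign (−1)^0·-1^5·-1^2 = -1.
(a,b)_5: α=-4, u≡1; β=-10, v≡4 (mod 5); (1|5)=+1, (4|5)=+1; sign (−1)^0·+1^-10·+1^-4 = +1.
(a,b)_7: α=-2, u≡1; β=-4, v≡2 (mod 7); (1|7)=+1, (2|7)=+1; sign (−1)^0·+1^-4·+1^-2 = +1.
(a,b)_23: α=-2, u≡14; β=0, v≡19 (mod 23); (14|23)=-1, (19|23)=-1; sign (−1)^0·-1^0·-1^-2 = +1.
(a,b)_3: α=16, u≡2; β=18, v≡1 (mod 3); (2|3)=-1, (1|3)=+1; sign (−1)^0·-1^18·+1^16 = +1.
|Ram(11, -899)| = 2, even; anisotropic at {29, 31}.

[29, 31]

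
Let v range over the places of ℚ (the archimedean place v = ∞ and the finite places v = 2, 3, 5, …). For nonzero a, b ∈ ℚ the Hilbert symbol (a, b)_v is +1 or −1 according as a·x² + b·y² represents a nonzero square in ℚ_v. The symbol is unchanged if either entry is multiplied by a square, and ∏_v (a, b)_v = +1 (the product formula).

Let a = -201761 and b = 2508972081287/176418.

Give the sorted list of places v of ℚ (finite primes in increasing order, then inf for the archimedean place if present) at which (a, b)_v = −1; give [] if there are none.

(a, b) ≡ (-201761, 574) mod (ℚ^×)²; places V = {2, 3, 7, 11, 19, 37, 41, ∞}.
(a,b)_37: α=1, u≡23; β=2, v≡29 (mod 37); (23|37)=-1, (29|37)=-1; sign (−1)^0·-1^2·-1^1 = -1.
(a,b)_11: α=0, u≡1; β=-2, v≡2 (mod 11); (1|11)=+1, (2|11)=-1; sign (−1)^0·+1^-2·-1^0 = +1.
(a,b)_2: α=0, β=-1; u≡7, v≡7 (mod 8); ε(u)ε(v)=1·1, αω(v)=0·0, βω(u)=-1·0; sum ≡ 1  ⇒  -1.
(a,b)_41: α=1, u≡40; β=1, v≡3 (mod 41); (40|41)=+1, (3|41)=-1; sign (−1)^0·+1^1·-1^1 = -1.
(a,b)_19: α=1, u≡2; β=4, v≡1 (mod 19); (2|19)=-1, (1|19)=+1; sign (−1)^0·-1^4·+1^1 = +1.
(a,b)_3: α=0, u≡1; β=-6, v≡1 (mod 3); (1|3)=+1, (1|3)=+1; sign (−1)^0·+1^-6·+1^0 = +1.
(a,b)_∞: sgn(-201761)=−, sgn(574)=+, so +1.
(a,b)_7: α=1, u≡3; β=3, v≡5 (mod 7); (3|7)=-1, (5|7)=-1; sign (−1)^1·-1^3·-1^1 = -1.
(-201761, 574 / ℚ) ramifies at {2, 7, 37, 41}: a division algebra.

[2, 7, 37, 41]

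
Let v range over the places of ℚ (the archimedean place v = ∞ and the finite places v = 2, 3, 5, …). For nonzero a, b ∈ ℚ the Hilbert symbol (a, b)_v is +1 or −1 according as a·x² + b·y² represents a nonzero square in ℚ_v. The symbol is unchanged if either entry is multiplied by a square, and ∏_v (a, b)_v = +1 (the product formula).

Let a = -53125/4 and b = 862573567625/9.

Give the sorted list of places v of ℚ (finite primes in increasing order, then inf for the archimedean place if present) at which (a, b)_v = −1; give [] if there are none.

[5, 7, 17, 29]

Mod squares: a ≡ -85, b ≡ 413105. Check v ∈ {∞, 2, 3, 5, 7, 11, 17, 29, 37}.
v=11: a=11^0·(≡4), b=11^1·(≡3) mod 11; (4|11)=+1, (3|11)=+1; (−1)^{0·1·5}·(+1)^1·(+1)^0 = +1.
v=29: a=29^0·(≡8), b=29^1·(≡7) mod 29; (8|29)=-1, (7|29)=+1; (−1)^{0·1·14}·(-1)^1·(+1)^0 = -1.
v=∞: -85 < 0 and 413105 > 0  ⇒  (a,b)_∞ = +1.
v=7: a=7^0·(≡3), b=7^1·(≡5) mod 7; (3|7)=-1, (5|7)=-1; (−1)^{0·1·3}·(-1)^1·(-1)^0 = -1.
v=5: a=5^5·(≡2), b=5^3·(≡4) mod 5; (2|5)=-1, (4|5)=+1; (−1)^{5·3·2}·(-1)^3·(+1)^5 = -1.
v=17: a=17^1·(≡5), b=17^4·(≡12) mod 17; (5|17)=-1, (12|17)=-1; (−1)^{1·4·8}·(-1)^4·(-1)^1 = -1.
v=3: a=3^0·(≡2), b=3^-2·(≡2) mod 3; (2|3)=-1, (2|3)=-1; (−1)^{0·-2·1}·(-1)^-2·(-1)^0 = +1.
v=2: v_2(a)=-2, v_2(b)=0; units ≡ 3, 1 (mod 8); ε·ε+αω+βω = 1·0+-2·0+0·1 ≡ 0  ⇒  (a,b)_2 = +1.
v=37: a=37^0·(≡11), b=37^1·(≡33) mod 37; (11|37)=+1, (33|37)=+1; (−1)^{0·1·18}·(+1)^1·(+1)^0 = +1.
(-85, 413105 / ℚ) ramifies at {5, 7, 17, 29}: a division algebra.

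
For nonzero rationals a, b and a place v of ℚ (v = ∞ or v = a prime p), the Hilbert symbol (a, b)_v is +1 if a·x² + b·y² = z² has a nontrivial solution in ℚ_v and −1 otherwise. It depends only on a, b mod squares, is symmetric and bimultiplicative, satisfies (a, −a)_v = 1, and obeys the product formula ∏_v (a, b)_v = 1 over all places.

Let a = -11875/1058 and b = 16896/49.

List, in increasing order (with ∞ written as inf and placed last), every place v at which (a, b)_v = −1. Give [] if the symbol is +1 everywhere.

(a, b) ≡ (-38, 66) mod (ℚ^×)²; places V = {2, 3, 5, 7, 11, 19, 23, ∞}.
(a,b)_∞: sgn(-38)=−, sgn(66)=+, so +1.
(a,b)_2: α=-1, β=9; u≡5, v≡1 (mod 8); ε(u)ε(v)=0·0, αω(v)=-1·0, βω(u)=9·1; sum ≡ 1  ⇒  -1.
(a,b)_5: α=4, u≡2; β=0, v≡4 (mod 5); (2|5)=-1, (4|5)=+1; sign (−1)^0·-1^0·+1^4 = +1.
(a,b)_3: α=0, u≡1; β=1, v≡1 (mod 3); (1|3)=+1, (1|3)=+1; sign (−1)^0·+1^1·+1^0 = +1.
(a,b)_19: α=1, u≡6; β=0, v≡16 (mod 19); (6|19)=+1, (16|19)=+1; sign (−1)^0·+1^0·+1^1 = +1.
(a,b)_23: α=-2, u≡8; β=0, v≡20 (mod 23); (8|23)=+1, (20|23)=-1; sign (−1)^0·+1^0·-1^-2 = +1.
(a,b)_7: α=0, u≡4; β=-2, v≡5 (mod 7); (4|7)=+1, (5|7)=-1; sign (−1)^0·+1^-2·-1^0 = +1.
(a,b)_11: α=0, u≡8; β=1, v≡8 (mod 11); (8|11)=-1, (8|11)=-1; sign (−1)^0·-1^1·-1^0 = -1.
Ram(-38, 66) = {2, 11}; no ℚ_2-point on the conic.

[2, 11]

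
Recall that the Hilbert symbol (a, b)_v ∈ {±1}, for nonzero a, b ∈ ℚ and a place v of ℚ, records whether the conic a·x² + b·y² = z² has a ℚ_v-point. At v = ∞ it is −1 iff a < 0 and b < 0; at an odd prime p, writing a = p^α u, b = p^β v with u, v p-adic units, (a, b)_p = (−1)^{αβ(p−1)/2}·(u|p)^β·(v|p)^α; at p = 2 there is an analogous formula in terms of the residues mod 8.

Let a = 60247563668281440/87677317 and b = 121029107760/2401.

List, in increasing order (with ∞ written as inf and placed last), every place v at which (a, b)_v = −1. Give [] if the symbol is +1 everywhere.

Mod squares: a ≡ 10623470, b ≡ 24035. Check v ∈ {∞, 2, 3, 5, 7, 11, 13, 17, 19, 23, 53}.
v=19: a=19^1·(≡16), b=19^1·(≡9) mod 19; (16|19)=+1, (9|19)=+1; (−1)^{1·1·9}·(+1)^1·(+1)^1 = -1.
v=5: a=5^1·(≡4), b=5^1·(≡2) mod 5; (4|5)=+1, (2|5)=-1; (−1)^{1·1·2}·(+1)^1·(-1)^1 = -1.
v=53: a=53^-2·(≡40), b=53^0·(≡23) mod 53; (40|53)=+1, (23|53)=-1; (−1)^{-2·0·26}·(+1)^0·(-1)^-2 = +1.
v=11: a=11^7·(≡5), b=11^3·(≡7) mod 11; (5|11)=+1, (7|11)=-1; (−1)^{7·3·5}·(+1)^3·(-1)^7 = +1.
v=3: a=3^2·(≡2), b=3^2·(≡2) mod 3; (2|3)=-1, (2|3)=-1; (−1)^{2·2·1}·(-1)^2·(-1)^2 = +1.
v=23: a=23^1·(≡13), b=23^1·(≡14) mod 23; (13|23)=+1, (14|23)=-1; (−1)^{1·1·11}·(+1)^1·(-1)^1 = +1.
v=∞: 10623470 > 0 and 24035 > 0  ⇒  (a,b)_∞ = +1.
v=17: a=17^3·(≡6), b=17^2·(≡5) mod 17; (6|17)=-1, (5|17)=-1; (−1)^{3·2·8}·(-1)^2·(-1)^3 = -1.
v=2: v_2(a)=5, v_2(b)=4; units ≡ 7, 3 (mod 8); ε·ε+αω+βω = 1·1+5·1+4·0 ≡ 0  ⇒  (a,b)_2 = +1.
v=7: a=7^-4·(≡2), b=7^-4·(≡1) mod 7; (2|7)=+1, (1|7)=+1; (−1)^{-4·-4·3}·(+1)^-4·(+1)^-4 = +1.
v=13: a=13^-1·(≡1), b=13^0·(≡6) mod 13; (1|13)=+1, (6|13)=-1; (−1)^{-1·0·6}·(+1)^0·(-1)^-1 = -1.
Ram(10623470, 24035) = {5, 13, 17, 19}; no ℚ_5-point on the conic.

[5, 13, 17, 19]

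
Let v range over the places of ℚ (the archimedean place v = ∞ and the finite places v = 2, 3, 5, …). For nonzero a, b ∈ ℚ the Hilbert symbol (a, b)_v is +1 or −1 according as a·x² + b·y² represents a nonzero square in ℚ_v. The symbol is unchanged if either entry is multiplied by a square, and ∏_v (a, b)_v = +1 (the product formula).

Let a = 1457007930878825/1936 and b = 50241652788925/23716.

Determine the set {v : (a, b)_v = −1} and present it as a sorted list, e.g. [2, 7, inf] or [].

[17, 23]

(a, b) ≡ (487577, 16813) mod (ℚ^×)²; places V = {2, 5, 7, 11, 13, 17, 23, 29, 43, ∞}.
(a,b)_11: α=-2, u≡10; β=-2, v≡9 (mod 11); (10|11)=-1, (9|11)=+1; sign (−1)^0·-1^-2·+1^-2 = +1.
(a,b)_2: α=-4, β=-2; u≡1, v≡5 (mod 8); ε(u)ε(v)=0·0, αω(v)=-4·1, βω(u)=-2·0; sum ≡ 0  ⇒  +1.
(a,b)_13: α=2, u≡10; β=2, v≡10 (mod 13); (10|13)=+1, (10|13)=+1; sign (−1)^0·+1^2·+1^2 = +1.
(a,b)_7: α=0, u≡6; β=-2, v≡3 (mod 7); (6|7)=-1, (3|7)=-1; sign (−1)^0·-1^-2·-1^0 = +1.
(a,b)_∞: sgn(487577)=+, sgn(16813)=+, so +1.
(a,b)_17: α=1, u≡2; β=1, v≡11 (mod 17); (2|17)=+1, (11|17)=-1; sign (−1)^0·+1^1·-1^1 = -1.
(a,b)_5: α=2, u≡3; β=2, v≡2 (mod 5); (3|5)=-1, (2|5)=-1; sign (−1)^0·-1^2·-1^2 = +1.
(a,b)_29: α=5, u≡20; β=4, v≡4 (mod 29); (20|29)=+1, (4|29)=+1; sign (−1)^0·+1^4·+1^5 = +1.
(a,b)_43: α=1, u≡20; β=1, v≡40 (mod 43); (20|43)=-1, (40|43)=+1; sign (−1)^1·-1^1·+1^1 = +1.
(a,b)_23: α=1, u≡6; β=1, v≡9 (mod 23); (6|23)=+1, (9|23)=+1; sign (−1)^1·+1^1·+1^1 = -1.
|Ram(487577, 16813)| = 2, even; anisotropic at {17, 23}.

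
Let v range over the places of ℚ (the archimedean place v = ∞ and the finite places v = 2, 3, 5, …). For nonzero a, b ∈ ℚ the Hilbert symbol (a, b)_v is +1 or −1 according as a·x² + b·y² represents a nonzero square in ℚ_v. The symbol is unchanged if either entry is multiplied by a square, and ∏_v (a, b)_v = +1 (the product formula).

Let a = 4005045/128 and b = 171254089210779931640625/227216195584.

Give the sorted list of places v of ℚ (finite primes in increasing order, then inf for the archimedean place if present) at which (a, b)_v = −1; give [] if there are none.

[]

Mod squares: a ≡ 98890, b ≡ 465. Check v ∈ {∞, 2, 3, 5, 7, 11, 19, 23, 29, 31}.
v=29: a=29^1·(≡3), b=29^2·(≡6) mod 29; (3|29)=-1, (6|29)=+1; (−1)^{1·2·14}·(-1)^2·(+1)^1 = +1.
v=11: a=11^1·(≡4), b=11^2·(≡1) mod 11; (4|11)=+1, (1|11)=+1; (−1)^{1·2·5}·(+1)^2·(+1)^1 = +1.
v=∞: 98890 > 0 and 465 > 0  ⇒  (a,b)_∞ = +1.
v=7: a=7^0·(≡1), b=7^-4·(≡3) mod 7; (1|7)=+1, (3|7)=-1; (−1)^{0·-4·3}·(+1)^-4·(-1)^0 = +1.
v=3: a=3^4·(≡1), b=3^7·(≡2) mod 3; (1|3)=+1, (2|3)=-1; (−1)^{4·7·1}·(+1)^7·(-1)^4 = +1.
v=19: a=19^0·(≡12), b=19^-2·(≡9) mod 19; (12|19)=-1, (9|19)=+1; (−1)^{0·-2·9}·(-1)^-2·(+1)^0 = +1.
v=23: a=23^0·(≡6), b=23^2·(≡11) mod 23; (6|23)=+1, (11|23)=-1; (−1)^{0·2·11}·(+1)^2·(-1)^0 = +1.
v=2: v_2(a)=-7, v_2(b)=-18; units ≡ 5, 1 (mod 8); ε·ε+αω+βω = 0·0+-7·0+-18·1 ≡ 0  ⇒  (a,b)_2 = +1.
v=5: a=5^1·(≡3), b=5^11·(≡2) mod 5; (3|5)=-1, (2|5)=-1; (−1)^{1·11·2}·(-1)^11·(-1)^1 = +1.
v=31: a=31^1·(≡20), b=31^3·(≡27) mod 31; (20|31)=+1, (27|31)=-1; (−1)^{1·3·15}·(+1)^3·(-1)^1 = +1.
Every local symbol is +1, so the conic 98890·x² + 465·y² = z² has ℚ_v-points for all v and hence a ℚ-point; (a, b / ℚ) ≅ M_2(ℚ).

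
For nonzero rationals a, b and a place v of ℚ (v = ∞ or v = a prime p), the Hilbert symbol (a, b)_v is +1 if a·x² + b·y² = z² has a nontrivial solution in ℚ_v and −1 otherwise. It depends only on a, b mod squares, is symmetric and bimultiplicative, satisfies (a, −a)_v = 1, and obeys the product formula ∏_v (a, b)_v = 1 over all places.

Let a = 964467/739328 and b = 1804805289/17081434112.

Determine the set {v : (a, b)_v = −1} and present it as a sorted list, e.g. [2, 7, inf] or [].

Mod squares: a ≡ 6, b ≡ 2. Check v ∈ {∞, 2, 3, 7, 17, 19}.
v=17: a=17^0·(≡14), b=17^4·(≡16) mod 17; (14|17)=-1, (16|17)=+1; (−1)^{0·4·8}·(-1)^4·(+1)^0 = +1.
v=19: a=19^-2·(≡17), b=19^-4·(≡2) mod 19; (17|19)=+1, (2|19)=-1; (−1)^{-2·-4·9}·(+1)^-4·(-1)^-2 = +1.
v=∞: 6 > 0 and 2 > 0  ⇒  (a,b)_∞ = +1.
v=2: v_2(a)=-11, v_2(b)=-17; units ≡ 3, 1 (mod 8); ε·ε+αω+βω = 1·0+-11·0+-17·1 ≡ 1  ⇒  (a,b)_2 = -1.
v=7: a=7^2·(≡3), b=7^4·(≡1) mod 7; (3|7)=-1, (1|7)=+1; (−1)^{2·4·3}·(-1)^4·(+1)^2 = +1.
v=3: a=3^9·(≡2), b=3^2·(≡2) mod 3; (2|3)=-1, (2|3)=-1; (−1)^{9·2·1}·(-1)^2·(-1)^9 = -1.
(6, 2 / ℚ) ramifies at {2, 3}: a division algebra.

[2, 3]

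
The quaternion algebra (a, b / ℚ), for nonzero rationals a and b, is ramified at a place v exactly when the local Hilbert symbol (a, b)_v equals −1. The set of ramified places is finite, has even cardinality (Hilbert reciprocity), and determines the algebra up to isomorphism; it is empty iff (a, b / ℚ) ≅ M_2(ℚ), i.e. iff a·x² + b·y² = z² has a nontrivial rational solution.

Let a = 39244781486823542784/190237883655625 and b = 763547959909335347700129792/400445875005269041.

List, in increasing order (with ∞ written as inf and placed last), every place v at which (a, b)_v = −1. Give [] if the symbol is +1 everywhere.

Mod squares: a ≡ 41, b ≡ 200982. Check v ∈ {∞, 2, 3, 5, 7, 11, 13, 19, 31, 37, 41, 43}.
v=31: a=31^-2·(≡4), b=31^-4·(≡16) mod 31; (4|31)=+1, (16|31)=+1; (−1)^{-2·-4·15}·(+1)^-4·(+1)^-2 = +1.
v=43: a=43^2·(≡17), b=43^3·(≡32) mod 43; (17|43)=+1, (32|43)=-1; (−1)^{2·3·21}·(+1)^3·(-1)^2 = +1.
v=2: v_2(a)=12, v_2(b)=13; units ≡ 1, 3 (mod 8); ε·ε+αω+βω = 0·1+12·1+13·0 ≡ 0  ⇒  (a,b)_2 = +1.
v=13: a=13^-2·(≡5), b=13^-2·(≡8) mod 13; (5|13)=-1, (8|13)=-1; (−1)^{-2·-2·6}·(-1)^-2·(-1)^-2 = +1.
v=5: a=5^-4·(≡1), b=5^0·(≡2) mod 5; (1|5)=+1, (2|5)=-1; (−1)^{-4·0·2}·(+1)^0·(-1)^-4 = +1.
v=3: a=3^10·(≡2), b=3^15·(≡1) mod 3; (2|3)=-1, (1|3)=+1; (−1)^{10·15·1}·(-1)^15·(+1)^10 = -1.
v=41: a=41^1·(≡36), b=41^1·(≡16) mod 41; (36|41)=+1, (16|41)=+1; (−1)^{1·1·20}·(+1)^1·(+1)^1 = +1.
v=37: a=37^-4·(≡11), b=37^-6·(≡2) mod 37; (11|37)=+1, (2|37)=-1; (−1)^{-4·-6·18}·(+1)^-6·(-1)^-4 = +1.
v=19: a=19^2·(≡15), b=19^3·(≡3) mod 19; (15|19)=-1, (3|19)=-1; (−1)^{2·3·9}·(-1)^3·(-1)^2 = -1.
v=7: a=7^2·(≡3), b=7^4·(≡6) mod 7; (3|7)=-1, (6|7)=-1; (−1)^{2·4·3}·(-1)^4·(-1)^2 = +1.
v=∞: 41 > 0 and 200982 > 0  ⇒  (a,b)_∞ = +1.
v=11: a=11^2·(≡7), b=11^2·(≡1) mod 11; (7|11)=-1, (1|11)=+1; (−1)^{2·2·5}·(-1)^2·(+1)^2 = +1.
|Ram(41, 200982)| = 2, even; anisotropic at {3, 19}.

[3, 19]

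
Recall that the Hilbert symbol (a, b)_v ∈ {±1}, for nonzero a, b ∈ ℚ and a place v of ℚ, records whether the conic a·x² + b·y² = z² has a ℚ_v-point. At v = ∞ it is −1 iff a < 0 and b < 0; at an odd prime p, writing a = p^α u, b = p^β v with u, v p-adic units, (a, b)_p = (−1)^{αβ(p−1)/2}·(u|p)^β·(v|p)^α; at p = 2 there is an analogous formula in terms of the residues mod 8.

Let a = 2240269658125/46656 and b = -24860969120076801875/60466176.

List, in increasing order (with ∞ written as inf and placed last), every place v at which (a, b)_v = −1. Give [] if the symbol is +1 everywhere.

[]

Mod squares: a ≡ 34357, b ≡ -323. Check v ∈ {∞, 2, 3, 5, 17, 19, 43, 47}.
v=17: a=17^3·(≡4), b=17^5·(≡4) mod 17; (4|17)=+1, (4|17)=+1; (−1)^{3·5·8}·(+1)^5·(+1)^3 = +1.
v=2: v_2(a)=-6, v_2(b)=-10; units ≡ 5, 5 (mod 8); ε·ε+αω+βω = 0·0+-6·1+-10·1 ≡ 0  ⇒  (a,b)_2 = +1.
v=5: a=5^4·(≡3), b=5^4·(≡2) mod 5; (3|5)=-1, (2|5)=-1; (−1)^{4·4·2}·(-1)^4·(-1)^4 = +1.
v=43: a=43^1·(≡4), b=43^2·(≡6) mod 43; (4|43)=+1, (6|43)=+1; (−1)^{1·2·21}·(+1)^2·(+1)^1 = +1.
v=19: a=19^2·(≡5), b=19^3·(≡3) mod 19; (5|19)=+1, (3|19)=-1; (−1)^{2·3·9}·(+1)^3·(-1)^2 = +1.
v=∞: 34357 > 0 and -323 < 0  ⇒  (a,b)_∞ = +1.
v=47: a=47^1·(≡10), b=47^2·(≡16) mod 47; (10|47)=-1, (16|47)=+1; (−1)^{1·2·23}·(-1)^2·(+1)^1 = +1.
v=3: a=3^-6·(≡1), b=3^-10·(≡1) mod 3; (1|3)=+1, (1|3)=+1; (−1)^{-6·-10·1}·(+1)^-10·(+1)^-6 = +1.
Every local symbol is +1, so the conic 34357·x² + -323·y² = z² has ℚ_v-points for all v and hence a ℚ-point; (a, b / ℚ) ≅ M_2(ℚ).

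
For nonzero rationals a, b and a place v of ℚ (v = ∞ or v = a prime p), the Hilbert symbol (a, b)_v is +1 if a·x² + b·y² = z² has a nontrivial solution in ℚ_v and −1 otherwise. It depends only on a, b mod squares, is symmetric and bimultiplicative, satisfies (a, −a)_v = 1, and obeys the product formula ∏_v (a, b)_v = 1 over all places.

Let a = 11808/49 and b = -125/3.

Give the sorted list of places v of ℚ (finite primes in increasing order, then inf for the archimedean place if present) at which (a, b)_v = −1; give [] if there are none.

(a, b) ≡ (82, -15) mod (ℚ^×)²; places V = {2, 3, 5, 7, 41, ∞}.
(a,b)_∞: sgn(82)=+, sgn(-15)=−, so +1.
(a,b)_2: α=5, β=0; u≡1, v≡1 (mod 8); ε(u)ε(v)=0·0, αω(v)=5·0, βω(u)=0·0; sum ≡ 0  ⇒  +1.
(a,b)_5: α=0, u≡2; β=3, v≡3 (mod 5); (2|5)=-1, (3|5)=-1; sign (−1)^0·-1^3·-1^0 = -1.
(a,b)_7: α=-2, u≡6; β=0, v≡5 (mod 7); (6|7)=-1, (5|7)=-1; sign (−1)^0·-1^0·-1^-2 = +1.
(a,b)_41: α=1, u≡36; β=0, v≡13 (mod 41); (36|41)=+1, (13|41)=-1; sign (−1)^0·+1^0·-1^1 = -1.
(a,b)_3: α=2, u≡1; β=-1, v≡1 (mod 3); (1|3)=+1, (1|3)=+1; sign (−1)^0·+1^-1·+1^2 = +1.
Ram(82, -15) = {5, 41}; no ℚ_5-point on the conic.

[5, 41]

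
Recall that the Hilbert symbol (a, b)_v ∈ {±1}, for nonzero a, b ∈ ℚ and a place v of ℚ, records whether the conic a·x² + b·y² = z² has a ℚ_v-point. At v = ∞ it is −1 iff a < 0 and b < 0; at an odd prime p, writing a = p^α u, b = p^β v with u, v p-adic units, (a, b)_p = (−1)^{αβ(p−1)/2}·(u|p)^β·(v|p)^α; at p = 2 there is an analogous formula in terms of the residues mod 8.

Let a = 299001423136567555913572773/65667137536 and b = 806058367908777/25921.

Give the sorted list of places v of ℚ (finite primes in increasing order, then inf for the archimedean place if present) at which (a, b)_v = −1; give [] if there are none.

[17, 53]

(a, b) ≡ (2173, 2193) mod (ℚ^×)²; places V = {2, 3, 7, 11, 13, 17, 23, 31, 41, 43, 53, ∞}.
(a,b)_53: α=3, u≡31; β=2, v≡34 (mod 53); (31|53)=-1, (34|53)=-1; sign (−1)^0·-1^2·-1^3 = -1.
(a,b)_∞: sgn(2173)=+, sgn(2193)=+, so +1.
(a,b)_31: α=4, u≡17; β=2, v≡24 (mod 31); (17|31)=-1, (24|31)=-1; sign (−1)^0·-1^2·-1^4 = +1.
(a,b)_3: α=10, u≡1; β=5, v≡2 (mod 3); (1|3)=+1, (2|3)=-1; sign (−1)^0·+1^5·-1^10 = +1.
(a,b)_17: α=2, u≡3; β=1, v≡11 (mod 17); (3|17)=-1, (11|17)=-1; sign (−1)^0·-1^1·-1^2 = -1.
(a,b)_23: α=0, u≡11; β=-2, v≡6 (mod 23); (11|23)=-1, (6|23)=+1; sign (−1)^0·-1^-2·+1^0 = +1.
(a,b)_41: α=3, u≡34; β=2, v≡21 (mod 41); (34|41)=-1, (21|41)=+1; sign (−1)^0·-1^2·+1^3 = +1.
(a,b)_43: α=2, u≡40; β=1, v≡29 (mod 43); (40|43)=+1, (29|43)=-1; sign (−1)^0·+1^1·-1^2 = +1.
(a,b)_11: α=-2, u≡7; β=0, v≡1 (mod 11); (7|11)=-1, (1|11)=+1; sign (−1)^0·-1^0·+1^-2 = +1.
(a,b)_13: α=-2, u≡7; β=0, v≡4 (mod 13); (7|13)=-1, (4|13)=+1; sign (−1)^0·-1^0·+1^-2 = +1.
(a,b)_7: α=-2, u≡6; β=-2, v≡1 (mod 7); (6|7)=-1, (1|7)=+1; sign (−1)^0·-1^-2·+1^-2 = +1.
(a,b)_2: α=-16, β=0; u≡5, v≡1 (mod 8); ε(u)ε(v)=0·0, αω(v)=-16·0, βω(u)=0·1; sum ≡ 0  ⇒  +1.
|Ram(2173, 2193)| = 2, even; anisotropic at {17, 53}.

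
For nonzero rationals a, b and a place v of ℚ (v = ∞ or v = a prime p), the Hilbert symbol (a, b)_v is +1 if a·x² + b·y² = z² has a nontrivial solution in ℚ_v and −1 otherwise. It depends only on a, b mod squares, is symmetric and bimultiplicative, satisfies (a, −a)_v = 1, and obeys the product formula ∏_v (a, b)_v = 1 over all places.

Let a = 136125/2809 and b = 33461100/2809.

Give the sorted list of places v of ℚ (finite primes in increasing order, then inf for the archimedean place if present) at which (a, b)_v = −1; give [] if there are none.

[3, 17]

(a, b) ≡ (5, 51) mod (ℚ^×)²; places V = {2, 3, 5, 11, 17, 53, ∞}.
(a,b)_5: α=3, u≡1; β=2, v≡1 (mod 5); (1|5)=+1, (1|5)=+1; sign (−1)^0·+1^2·+1^3 = +1.
(a,b)_11: α=2, u≡9; β=0, v≡6 (mod 11); (9|11)=+1, (6|11)=-1; sign (−1)^0·+1^0·-1^2 = +1.
(a,b)_3: α=2, u≡2; β=9, v≡2 (mod 3); (2|3)=-1, (2|3)=-1; sign (−1)^0·-1^9·-1^2 = -1.
(a,b)_17: α=0, u≡10; β=1, v≡10 (mod 17); (10|17)=-1, (10|17)=-1; sign (−1)^0·-1^1·-1^0 = -1.
(a,b)_∞: sgn(5)=+, sgn(51)=+, so +1.
(a,b)_2: α=0, β=2; u≡5, v≡3 (mod 8); ε(u)ε(v)=0·1, αω(v)=0·1, βω(u)=2·1; sum ≡ 0  ⇒  +1.
(a,b)_53: α=-2, u≡21; β=-2, v≡27 (mod 53); (21|53)=-1, (27|53)=-1; sign (−1)^0·-1^-2·-1^-2 = +1.
Ram(5, 51) = {3, 17}; no ℚ_3-point on the conic.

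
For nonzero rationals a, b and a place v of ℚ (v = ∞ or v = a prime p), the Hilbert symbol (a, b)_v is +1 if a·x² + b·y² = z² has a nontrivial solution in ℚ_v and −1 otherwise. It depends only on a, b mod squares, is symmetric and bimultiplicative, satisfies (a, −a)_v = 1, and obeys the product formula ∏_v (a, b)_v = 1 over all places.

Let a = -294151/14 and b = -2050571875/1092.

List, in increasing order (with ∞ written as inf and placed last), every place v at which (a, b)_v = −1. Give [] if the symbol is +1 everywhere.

(a, b) ≡ (-34034, -7402395) mod (ℚ^×)²; places V = {2, 3, 5, 7, 11, 13, 17, 29, ∞}.
(a,b)_13: α=1, u≡6; β=-1, v≡2 (mod 13); (6|13)=-1, (2|13)=-1; sign (−1)^0·-1^-1·-1^1 = +1.
(a,b)_7: α=-1, u≡5; β=-1, v≡6 (mod 7); (5|7)=-1, (6|7)=-1; sign (−1)^1·-1^-1·-1^-1 = -1.
(a,b)_3: α=0, u≡1; β=-1, v≡2 (mod 3); (1|3)=+1, (2|3)=-1; sign (−1)^0·+1^-1·-1^0 = +1.
(a,b)_11: α=3, u≡7; β=3, v≡8 (mod 11); (7|11)=-1, (8|11)=-1; sign (−1)^1·-1^3·-1^3 = -1.
(a,b)_2: α=-1, β=-2; u≡7, v≡5 (mod 8); ε(u)ε(v)=1·0, αω(v)=-1·1, βω(u)=-2·0; sum ≡ 1  ⇒  -1.
(a,b)_17: α=1, u≡16; β=1, v≡11 (mod 17); (16|17)=+1, (11|17)=-1; sign (−1)^0·+1^1·-1^1 = -1.
(a,b)_5: α=0, u≡1; β=5, v≡1 (mod 5); (1|5)=+1, (1|5)=+1; sign (−1)^0·+1^5·+1^0 = +1.
(a,b)_∞: sgn(-34034)=−, sgn(-7402395)=−, so -1.
(a,b)_29: α=0, u≡8; β=1, v≡27 (mod 29); (8|29)=-1, (27|29)=-1; sign (−1)^0·-1^1·-1^0 = -1.
Ram(-34034, -7402395) = {2, 7, 11, 17, 29, ∞}; no ℚ_2-point on the conic.

[2, 7, 11, 17, 29, inf]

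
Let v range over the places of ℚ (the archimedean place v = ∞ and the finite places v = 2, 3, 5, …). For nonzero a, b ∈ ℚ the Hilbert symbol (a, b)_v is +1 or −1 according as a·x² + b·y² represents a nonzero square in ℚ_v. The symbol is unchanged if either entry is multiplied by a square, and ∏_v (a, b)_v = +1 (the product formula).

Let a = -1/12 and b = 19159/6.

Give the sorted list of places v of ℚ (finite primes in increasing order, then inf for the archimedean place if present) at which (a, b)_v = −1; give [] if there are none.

Mod squares: a ≡ -3, b ≡ 2346. Check v ∈ {∞, 2, 3, 7, 17, 23}.
v=17: a=17^0·(≡7), b=17^1·(≡15) mod 17; (7|17)=-1, (15|17)=+1; (−1)^{0·1·8}·(-1)^1·(+1)^0 = -1.
v=2: v_2(a)=-2, v_2(b)=-1; units ≡ 5, 5 (mod 8); ε·ε+αω+βω = 0·0+-2·1+-1·1 ≡ 1  ⇒  (a,b)_2 = -1.
v=3: a=3^-1·(≡2), b=3^-1·(≡2) mod 3; (2|3)=-1, (2|3)=-1; (−1)^{-1·-1·1}·(-1)^-1·(-1)^-1 = -1.
v=∞: -3 < 0 and 2346 > 0  ⇒  (a,b)_∞ = +1.
v=23: a=23^0·(≡21), b=23^1·(≡20) mod 23; (21|23)=-1, (20|23)=-1; (−1)^{0·1·11}·(-1)^1·(-1)^0 = -1.
v=7: a=7^0·(≡4), b=7^2·(≡1) mod 7; (4|7)=+1, (1|7)=+1; (−1)^{0·2·3}·(+1)^2·(+1)^0 = +1.
|Ram(-3, 2346)| = 4, even; anisotropic at {2, 3, 17, 23}.

[2, 3, 17, 23]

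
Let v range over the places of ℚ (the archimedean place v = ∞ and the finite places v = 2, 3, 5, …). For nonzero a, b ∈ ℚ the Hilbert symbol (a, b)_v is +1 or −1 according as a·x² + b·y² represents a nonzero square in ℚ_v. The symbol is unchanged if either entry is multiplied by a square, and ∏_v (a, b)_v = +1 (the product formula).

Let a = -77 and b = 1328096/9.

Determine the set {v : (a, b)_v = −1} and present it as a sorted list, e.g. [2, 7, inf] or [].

(a, b) ≡ (-77, 14) mod (ℚ^×)²; places V = {2, 3, 7, 11, ∞}.
(a,b)_11: α=1, u≡4; β=2, v≡1 (mod 11); (4|11)=+1, (1|11)=+1; sign (−1)^0·+1^2·+1^1 = +1.
(a,b)_2: α=0, β=5; u≡3, v≡7 (mod 8); ε(u)ε(v)=1·1, αω(v)=0·0, βω(u)=5·1; sum ≡ 0  ⇒  +1.
(a,b)_7: α=1, u≡3; β=3, v≡4 (mod 7); (3|7)=-1, (4|7)=+1; sign (−1)^1·-1^3·+1^1 = +1.
(a,b)_∞: sgn(-77)=−, sgn(14)=+, so +1.
(a,b)_3: α=0, u≡1; β=-2, v≡2 (mod 3); (1|3)=+1, (2|3)=-1; sign (−1)^0·+1^-2·-1^0 = +1.
Ram(a, b) = ∅: the form -77·x² + 14·y² − z² is isotropic over every ℚ_v, so by Hasse–Minkowski it is isotropic over ℚ.

[]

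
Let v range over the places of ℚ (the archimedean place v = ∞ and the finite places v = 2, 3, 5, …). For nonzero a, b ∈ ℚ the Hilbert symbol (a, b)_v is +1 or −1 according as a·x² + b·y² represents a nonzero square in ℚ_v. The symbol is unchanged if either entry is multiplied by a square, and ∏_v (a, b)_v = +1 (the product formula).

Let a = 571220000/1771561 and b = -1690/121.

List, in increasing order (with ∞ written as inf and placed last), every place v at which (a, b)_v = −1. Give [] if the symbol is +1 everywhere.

[2, 5]

Mod squares: a ≡ 2, b ≡ -10. Check v ∈ {∞, 2, 5, 11, 13}.
v=11: a=11^-6·(≡10), b=11^-2·(≡4) mod 11; (10|11)=-1, (4|11)=+1; (−1)^{-6·-2·5}·(-1)^-2·(+1)^-6 = +1.
v=∞: 2 > 0 and -10 < 0  ⇒  (a,b)_∞ = +1.
v=5: a=5^4·(≡2), b=5^1·(≡2) mod 5; (2|5)=-1, (2|5)=-1; (−1)^{4·1·2}·(-1)^1·(-1)^4 = -1.
v=2: v_2(a)=5, v_2(b)=1; units ≡ 1, 3 (mod 8); ε·ε+αω+βω = 0·1+5·1+1·0 ≡ 1  ⇒  (a,b)_2 = -1.
v=13: a=13^4·(≡7), b=13^2·(≡4) mod 13; (7|13)=-1, (4|13)=+1; (−1)^{4·2·6}·(-1)^2·(+1)^4 = +1.
Ram(2, -10) = {2, 5}; no ℚ_2-point on the conic.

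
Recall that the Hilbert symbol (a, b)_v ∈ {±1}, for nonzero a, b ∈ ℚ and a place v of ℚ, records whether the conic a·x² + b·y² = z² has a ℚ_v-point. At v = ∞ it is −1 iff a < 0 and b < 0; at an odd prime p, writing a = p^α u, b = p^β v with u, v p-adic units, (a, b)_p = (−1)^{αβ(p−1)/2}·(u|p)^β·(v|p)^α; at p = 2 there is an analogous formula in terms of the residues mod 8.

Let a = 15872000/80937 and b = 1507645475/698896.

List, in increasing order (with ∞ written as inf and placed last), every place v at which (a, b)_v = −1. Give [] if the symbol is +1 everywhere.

(a, b) ≡ (2635, 899) mod (ℚ^×)²; places V = {2, 3, 5, 7, 11, 17, 19, 23, 29, 31, 37, ∞}.
(a,b)_17: α=-1, u≡1; β=0, v≡15 (mod 17); (1|17)=+1, (15|17)=+1; sign (−1)^0·+1^0·+1^-1 = +1.
(a,b)_3: α=-2, u≡1; β=0, v≡2 (mod 3); (1|3)=+1, (2|3)=-1; sign (−1)^0·+1^0·-1^-2 = +1.
(a,b)_∞: sgn(2635)=+, sgn(899)=+, so +1.
(a,b)_37: α=0, u≡2; β=2, v≡27 (mod 37); (2|37)=-1, (27|37)=+1; sign (−1)^0·-1^2·+1^0 = +1.
(a,b)_29: α=0, u≡24; β=1, v≡8 (mod 29); (24|29)=+1, (8|29)=-1; sign (−1)^0·+1^1·-1^0 = +1.
(a,b)_7: α=0, u≡6; β=2, v≡3 (mod 7); (6|7)=-1, (3|7)=-1; sign (−1)^0·-1^2·-1^0 = +1.
(a,b)_11: α=0, u≡10; β=-2, v≡6 (mod 11); (10|11)=-1, (6|11)=-1; sign (−1)^0·-1^-2·-1^0 = +1.
(a,b)_31: α=1, u≡30; β=1, v≡26 (mod 31); (30|31)=-1, (26|31)=-1; sign (−1)^1·-1^1·-1^1 = -1.
(a,b)_5: α=3, u≡3; β=2, v≡4 (mod 5); (3|5)=-1, (4|5)=+1; sign (−1)^0·-1^2·+1^3 = +1.
(a,b)_23: α=-2, u≡3; β=0, v≡8 (mod 23); (3|23)=+1, (8|23)=+1; sign (−1)^0·+1^0·+1^-2 = +1.
(a,b)_2: α=12, β=-4; u≡3, v≡3 (mod 8); ε(u)ε(v)=1·1, αω(v)=12·1, βω(u)=-4·1; sum ≡ 1  ⇒  -1.
(a,b)_19: α=0, u≡10; β=-2, v≡11 (mod 19); (10|19)=-1, (11|19)=+1; sign (−1)^0·-1^-2·+1^0 = +1.
|Ram(2635, 899)| = 2, even; anisotropic at {2, 31}.

[2, 31]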